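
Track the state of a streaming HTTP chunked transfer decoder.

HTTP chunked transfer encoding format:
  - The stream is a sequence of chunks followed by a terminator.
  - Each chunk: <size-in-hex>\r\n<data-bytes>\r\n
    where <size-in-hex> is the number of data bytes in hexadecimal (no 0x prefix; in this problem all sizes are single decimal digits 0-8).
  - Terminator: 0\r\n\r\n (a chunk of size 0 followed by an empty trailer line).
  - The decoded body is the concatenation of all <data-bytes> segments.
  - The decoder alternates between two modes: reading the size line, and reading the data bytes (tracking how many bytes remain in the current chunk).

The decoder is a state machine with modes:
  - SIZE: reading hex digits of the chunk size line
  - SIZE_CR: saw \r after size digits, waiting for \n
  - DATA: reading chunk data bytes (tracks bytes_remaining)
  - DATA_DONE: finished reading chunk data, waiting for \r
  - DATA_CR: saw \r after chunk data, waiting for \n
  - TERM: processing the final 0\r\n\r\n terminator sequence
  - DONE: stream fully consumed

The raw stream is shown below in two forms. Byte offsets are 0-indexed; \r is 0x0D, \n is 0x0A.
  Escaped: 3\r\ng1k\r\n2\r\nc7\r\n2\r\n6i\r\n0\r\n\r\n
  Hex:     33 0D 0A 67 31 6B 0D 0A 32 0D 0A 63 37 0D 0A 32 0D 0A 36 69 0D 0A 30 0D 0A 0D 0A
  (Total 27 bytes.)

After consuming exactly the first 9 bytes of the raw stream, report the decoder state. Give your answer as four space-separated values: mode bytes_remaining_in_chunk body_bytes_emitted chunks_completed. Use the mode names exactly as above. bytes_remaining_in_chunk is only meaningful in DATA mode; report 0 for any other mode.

Answer: SIZE 0 3 1

Derivation:
Byte 0 = '3': mode=SIZE remaining=0 emitted=0 chunks_done=0
Byte 1 = 0x0D: mode=SIZE_CR remaining=0 emitted=0 chunks_done=0
Byte 2 = 0x0A: mode=DATA remaining=3 emitted=0 chunks_done=0
Byte 3 = 'g': mode=DATA remaining=2 emitted=1 chunks_done=0
Byte 4 = '1': mode=DATA remaining=1 emitted=2 chunks_done=0
Byte 5 = 'k': mode=DATA_DONE remaining=0 emitted=3 chunks_done=0
Byte 6 = 0x0D: mode=DATA_CR remaining=0 emitted=3 chunks_done=0
Byte 7 = 0x0A: mode=SIZE remaining=0 emitted=3 chunks_done=1
Byte 8 = '2': mode=SIZE remaining=0 emitted=3 chunks_done=1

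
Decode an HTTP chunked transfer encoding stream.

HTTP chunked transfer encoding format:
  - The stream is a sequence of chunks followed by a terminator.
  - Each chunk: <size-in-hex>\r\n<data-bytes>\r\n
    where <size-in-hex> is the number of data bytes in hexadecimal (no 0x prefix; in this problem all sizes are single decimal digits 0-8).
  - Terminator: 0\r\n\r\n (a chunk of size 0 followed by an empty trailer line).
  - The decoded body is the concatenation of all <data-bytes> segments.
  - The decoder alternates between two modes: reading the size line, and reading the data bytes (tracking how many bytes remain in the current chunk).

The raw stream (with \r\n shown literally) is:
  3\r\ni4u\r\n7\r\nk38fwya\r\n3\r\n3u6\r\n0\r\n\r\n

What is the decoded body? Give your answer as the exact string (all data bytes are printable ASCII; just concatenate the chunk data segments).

Chunk 1: stream[0..1]='3' size=0x3=3, data at stream[3..6]='i4u' -> body[0..3], body so far='i4u'
Chunk 2: stream[8..9]='7' size=0x7=7, data at stream[11..18]='k38fwya' -> body[3..10], body so far='i4uk38fwya'
Chunk 3: stream[20..21]='3' size=0x3=3, data at stream[23..26]='3u6' -> body[10..13], body so far='i4uk38fwya3u6'
Chunk 4: stream[28..29]='0' size=0 (terminator). Final body='i4uk38fwya3u6' (13 bytes)

Answer: i4uk38fwya3u6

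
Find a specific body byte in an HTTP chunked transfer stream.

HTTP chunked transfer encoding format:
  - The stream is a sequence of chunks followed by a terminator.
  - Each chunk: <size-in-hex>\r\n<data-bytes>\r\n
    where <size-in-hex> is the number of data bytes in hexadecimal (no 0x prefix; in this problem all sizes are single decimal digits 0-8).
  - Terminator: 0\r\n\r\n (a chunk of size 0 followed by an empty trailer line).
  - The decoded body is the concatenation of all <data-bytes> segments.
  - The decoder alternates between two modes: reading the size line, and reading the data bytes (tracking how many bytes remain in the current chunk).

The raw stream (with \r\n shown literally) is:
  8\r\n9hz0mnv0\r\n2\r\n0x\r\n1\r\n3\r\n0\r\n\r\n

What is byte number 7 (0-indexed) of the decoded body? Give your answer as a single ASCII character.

Answer: 0

Derivation:
Chunk 1: stream[0..1]='8' size=0x8=8, data at stream[3..11]='9hz0mnv0' -> body[0..8], body so far='9hz0mnv0'
Chunk 2: stream[13..14]='2' size=0x2=2, data at stream[16..18]='0x' -> body[8..10], body so far='9hz0mnv00x'
Chunk 3: stream[20..21]='1' size=0x1=1, data at stream[23..24]='3' -> body[10..11], body so far='9hz0mnv00x3'
Chunk 4: stream[26..27]='0' size=0 (terminator). Final body='9hz0mnv00x3' (11 bytes)
Body byte 7 = '0'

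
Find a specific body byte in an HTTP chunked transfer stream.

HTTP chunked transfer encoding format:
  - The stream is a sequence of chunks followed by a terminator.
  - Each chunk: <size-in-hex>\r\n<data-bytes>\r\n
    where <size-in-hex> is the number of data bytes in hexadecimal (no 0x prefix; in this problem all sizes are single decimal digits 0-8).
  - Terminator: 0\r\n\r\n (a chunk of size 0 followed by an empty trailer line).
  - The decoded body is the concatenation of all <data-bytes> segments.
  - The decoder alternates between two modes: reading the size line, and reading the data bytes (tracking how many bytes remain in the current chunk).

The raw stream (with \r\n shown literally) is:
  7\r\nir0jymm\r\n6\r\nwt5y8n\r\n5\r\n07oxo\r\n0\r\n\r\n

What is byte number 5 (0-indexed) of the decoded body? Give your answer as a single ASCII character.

Answer: m

Derivation:
Chunk 1: stream[0..1]='7' size=0x7=7, data at stream[3..10]='ir0jymm' -> body[0..7], body so far='ir0jymm'
Chunk 2: stream[12..13]='6' size=0x6=6, data at stream[15..21]='wt5y8n' -> body[7..13], body so far='ir0jymmwt5y8n'
Chunk 3: stream[23..24]='5' size=0x5=5, data at stream[26..31]='07oxo' -> body[13..18], body so far='ir0jymmwt5y8n07oxo'
Chunk 4: stream[33..34]='0' size=0 (terminator). Final body='ir0jymmwt5y8n07oxo' (18 bytes)
Body byte 5 = 'm'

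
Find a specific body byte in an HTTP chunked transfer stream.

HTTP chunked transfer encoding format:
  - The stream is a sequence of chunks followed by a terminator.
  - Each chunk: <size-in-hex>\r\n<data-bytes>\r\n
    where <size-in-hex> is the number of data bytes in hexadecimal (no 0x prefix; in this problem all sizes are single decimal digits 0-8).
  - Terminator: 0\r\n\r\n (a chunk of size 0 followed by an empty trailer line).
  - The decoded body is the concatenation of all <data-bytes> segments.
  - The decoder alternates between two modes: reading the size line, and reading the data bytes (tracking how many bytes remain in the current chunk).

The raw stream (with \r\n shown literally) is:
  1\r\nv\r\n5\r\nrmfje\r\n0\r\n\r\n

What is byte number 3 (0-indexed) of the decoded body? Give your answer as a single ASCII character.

Answer: f

Derivation:
Chunk 1: stream[0..1]='1' size=0x1=1, data at stream[3..4]='v' -> body[0..1], body so far='v'
Chunk 2: stream[6..7]='5' size=0x5=5, data at stream[9..14]='rmfje' -> body[1..6], body so far='vrmfje'
Chunk 3: stream[16..17]='0' size=0 (terminator). Final body='vrmfje' (6 bytes)
Body byte 3 = 'f'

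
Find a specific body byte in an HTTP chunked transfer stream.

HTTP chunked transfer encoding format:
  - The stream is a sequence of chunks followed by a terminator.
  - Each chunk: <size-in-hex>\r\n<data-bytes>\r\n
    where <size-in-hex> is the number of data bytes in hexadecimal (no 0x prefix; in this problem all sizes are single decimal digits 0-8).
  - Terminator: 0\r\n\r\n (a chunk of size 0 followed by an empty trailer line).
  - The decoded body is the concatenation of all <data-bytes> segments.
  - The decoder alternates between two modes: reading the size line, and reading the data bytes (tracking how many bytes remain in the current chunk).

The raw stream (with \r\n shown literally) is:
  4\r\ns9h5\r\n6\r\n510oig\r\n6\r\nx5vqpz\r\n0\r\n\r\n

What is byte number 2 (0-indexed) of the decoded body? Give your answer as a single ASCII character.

Answer: h

Derivation:
Chunk 1: stream[0..1]='4' size=0x4=4, data at stream[3..7]='s9h5' -> body[0..4], body so far='s9h5'
Chunk 2: stream[9..10]='6' size=0x6=6, data at stream[12..18]='510oig' -> body[4..10], body so far='s9h5510oig'
Chunk 3: stream[20..21]='6' size=0x6=6, data at stream[23..29]='x5vqpz' -> body[10..16], body so far='s9h5510oigx5vqpz'
Chunk 4: stream[31..32]='0' size=0 (terminator). Final body='s9h5510oigx5vqpz' (16 bytes)
Body byte 2 = 'h'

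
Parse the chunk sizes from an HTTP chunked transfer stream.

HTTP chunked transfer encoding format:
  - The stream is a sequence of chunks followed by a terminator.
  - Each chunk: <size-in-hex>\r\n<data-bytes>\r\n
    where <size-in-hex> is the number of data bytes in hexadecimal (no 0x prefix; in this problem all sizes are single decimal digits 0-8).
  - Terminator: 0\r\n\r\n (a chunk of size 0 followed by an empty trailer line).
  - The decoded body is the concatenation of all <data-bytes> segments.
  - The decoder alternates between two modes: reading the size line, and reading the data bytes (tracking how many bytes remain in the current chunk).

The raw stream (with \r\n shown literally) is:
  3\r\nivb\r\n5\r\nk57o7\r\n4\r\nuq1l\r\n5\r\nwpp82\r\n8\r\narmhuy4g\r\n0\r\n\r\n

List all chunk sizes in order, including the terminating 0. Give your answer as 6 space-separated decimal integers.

Chunk 1: stream[0..1]='3' size=0x3=3, data at stream[3..6]='ivb' -> body[0..3], body so far='ivb'
Chunk 2: stream[8..9]='5' size=0x5=5, data at stream[11..16]='k57o7' -> body[3..8], body so far='ivbk57o7'
Chunk 3: stream[18..19]='4' size=0x4=4, data at stream[21..25]='uq1l' -> body[8..12], body so far='ivbk57o7uq1l'
Chunk 4: stream[27..28]='5' size=0x5=5, data at stream[30..35]='wpp82' -> body[12..17], body so far='ivbk57o7uq1lwpp82'
Chunk 5: stream[37..38]='8' size=0x8=8, data at stream[40..48]='armhuy4g' -> body[17..25], body so far='ivbk57o7uq1lwpp82armhuy4g'
Chunk 6: stream[50..51]='0' size=0 (terminator). Final body='ivbk57o7uq1lwpp82armhuy4g' (25 bytes)

Answer: 3 5 4 5 8 0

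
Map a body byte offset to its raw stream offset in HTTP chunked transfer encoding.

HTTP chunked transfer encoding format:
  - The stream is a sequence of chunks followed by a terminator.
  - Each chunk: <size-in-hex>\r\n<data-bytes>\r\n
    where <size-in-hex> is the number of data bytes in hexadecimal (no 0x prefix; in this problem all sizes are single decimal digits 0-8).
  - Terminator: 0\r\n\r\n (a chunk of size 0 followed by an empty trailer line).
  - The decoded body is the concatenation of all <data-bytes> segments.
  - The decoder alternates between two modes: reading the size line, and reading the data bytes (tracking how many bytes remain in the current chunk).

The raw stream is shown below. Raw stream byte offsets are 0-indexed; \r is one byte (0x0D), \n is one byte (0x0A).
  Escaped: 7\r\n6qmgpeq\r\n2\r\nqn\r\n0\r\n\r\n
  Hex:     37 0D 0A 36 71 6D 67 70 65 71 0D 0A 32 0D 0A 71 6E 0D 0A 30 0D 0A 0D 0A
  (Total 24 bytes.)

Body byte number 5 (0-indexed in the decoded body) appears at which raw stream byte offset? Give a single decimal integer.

Answer: 8

Derivation:
Chunk 1: stream[0..1]='7' size=0x7=7, data at stream[3..10]='6qmgpeq' -> body[0..7], body so far='6qmgpeq'
Chunk 2: stream[12..13]='2' size=0x2=2, data at stream[15..17]='qn' -> body[7..9], body so far='6qmgpeqqn'
Chunk 3: stream[19..20]='0' size=0 (terminator). Final body='6qmgpeqqn' (9 bytes)
Body byte 5 at stream offset 8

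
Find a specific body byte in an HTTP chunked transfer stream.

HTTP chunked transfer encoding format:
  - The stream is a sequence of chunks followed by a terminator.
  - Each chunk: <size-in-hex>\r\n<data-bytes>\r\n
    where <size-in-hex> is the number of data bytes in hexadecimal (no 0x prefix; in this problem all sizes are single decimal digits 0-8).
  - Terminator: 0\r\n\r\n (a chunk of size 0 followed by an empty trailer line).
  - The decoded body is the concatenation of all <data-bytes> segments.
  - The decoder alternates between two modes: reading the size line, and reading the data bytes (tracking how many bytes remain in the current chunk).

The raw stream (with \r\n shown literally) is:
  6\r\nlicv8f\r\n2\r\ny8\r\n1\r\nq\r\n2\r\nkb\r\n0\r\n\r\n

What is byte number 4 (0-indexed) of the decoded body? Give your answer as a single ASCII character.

Answer: 8

Derivation:
Chunk 1: stream[0..1]='6' size=0x6=6, data at stream[3..9]='licv8f' -> body[0..6], body so far='licv8f'
Chunk 2: stream[11..12]='2' size=0x2=2, data at stream[14..16]='y8' -> body[6..8], body so far='licv8fy8'
Chunk 3: stream[18..19]='1' size=0x1=1, data at stream[21..22]='q' -> body[8..9], body so far='licv8fy8q'
Chunk 4: stream[24..25]='2' size=0x2=2, data at stream[27..29]='kb' -> body[9..11], body so far='licv8fy8qkb'
Chunk 5: stream[31..32]='0' size=0 (terminator). Final body='licv8fy8qkb' (11 bytes)
Body byte 4 = '8'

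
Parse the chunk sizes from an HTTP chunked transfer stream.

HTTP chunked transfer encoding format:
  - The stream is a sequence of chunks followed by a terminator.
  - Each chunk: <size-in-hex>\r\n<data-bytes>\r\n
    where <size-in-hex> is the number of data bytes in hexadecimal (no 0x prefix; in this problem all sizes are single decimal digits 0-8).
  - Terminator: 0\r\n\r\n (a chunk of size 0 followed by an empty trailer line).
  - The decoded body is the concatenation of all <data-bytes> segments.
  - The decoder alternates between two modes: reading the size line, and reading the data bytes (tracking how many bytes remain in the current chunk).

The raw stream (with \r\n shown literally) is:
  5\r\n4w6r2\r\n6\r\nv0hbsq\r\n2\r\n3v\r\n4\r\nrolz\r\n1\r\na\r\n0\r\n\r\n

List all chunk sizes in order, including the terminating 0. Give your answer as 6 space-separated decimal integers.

Answer: 5 6 2 4 1 0

Derivation:
Chunk 1: stream[0..1]='5' size=0x5=5, data at stream[3..8]='4w6r2' -> body[0..5], body so far='4w6r2'
Chunk 2: stream[10..11]='6' size=0x6=6, data at stream[13..19]='v0hbsq' -> body[5..11], body so far='4w6r2v0hbsq'
Chunk 3: stream[21..22]='2' size=0x2=2, data at stream[24..26]='3v' -> body[11..13], body so far='4w6r2v0hbsq3v'
Chunk 4: stream[28..29]='4' size=0x4=4, data at stream[31..35]='rolz' -> body[13..17], body so far='4w6r2v0hbsq3vrolz'
Chunk 5: stream[37..38]='1' size=0x1=1, data at stream[40..41]='a' -> body[17..18], body so far='4w6r2v0hbsq3vrolza'
Chunk 6: stream[43..44]='0' size=0 (terminator). Final body='4w6r2v0hbsq3vrolza' (18 bytes)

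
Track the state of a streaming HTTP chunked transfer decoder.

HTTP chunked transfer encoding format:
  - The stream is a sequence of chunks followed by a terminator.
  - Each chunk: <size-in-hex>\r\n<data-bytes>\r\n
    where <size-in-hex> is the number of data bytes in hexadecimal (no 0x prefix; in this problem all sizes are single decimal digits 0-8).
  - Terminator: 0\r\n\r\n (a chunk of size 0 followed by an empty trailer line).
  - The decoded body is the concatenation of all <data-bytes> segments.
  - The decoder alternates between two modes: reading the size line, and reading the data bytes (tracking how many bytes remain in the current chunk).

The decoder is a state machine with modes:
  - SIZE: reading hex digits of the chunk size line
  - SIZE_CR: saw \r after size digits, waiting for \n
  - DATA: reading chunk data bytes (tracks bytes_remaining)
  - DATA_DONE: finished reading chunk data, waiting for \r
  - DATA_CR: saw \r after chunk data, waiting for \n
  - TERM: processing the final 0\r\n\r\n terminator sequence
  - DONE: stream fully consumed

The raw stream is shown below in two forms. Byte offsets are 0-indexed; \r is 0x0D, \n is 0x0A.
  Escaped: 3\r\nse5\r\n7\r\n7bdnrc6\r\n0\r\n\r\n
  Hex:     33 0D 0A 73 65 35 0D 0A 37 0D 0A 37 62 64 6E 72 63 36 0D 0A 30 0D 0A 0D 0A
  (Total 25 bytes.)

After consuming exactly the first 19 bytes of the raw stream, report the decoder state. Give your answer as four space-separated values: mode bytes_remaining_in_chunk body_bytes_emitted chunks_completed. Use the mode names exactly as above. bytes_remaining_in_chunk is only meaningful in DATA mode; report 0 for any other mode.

Byte 0 = '3': mode=SIZE remaining=0 emitted=0 chunks_done=0
Byte 1 = 0x0D: mode=SIZE_CR remaining=0 emitted=0 chunks_done=0
Byte 2 = 0x0A: mode=DATA remaining=3 emitted=0 chunks_done=0
Byte 3 = 's': mode=DATA remaining=2 emitted=1 chunks_done=0
Byte 4 = 'e': mode=DATA remaining=1 emitted=2 chunks_done=0
Byte 5 = '5': mode=DATA_DONE remaining=0 emitted=3 chunks_done=0
Byte 6 = 0x0D: mode=DATA_CR remaining=0 emitted=3 chunks_done=0
Byte 7 = 0x0A: mode=SIZE remaining=0 emitted=3 chunks_done=1
Byte 8 = '7': mode=SIZE remaining=0 emitted=3 chunks_done=1
Byte 9 = 0x0D: mode=SIZE_CR remaining=0 emitted=3 chunks_done=1
Byte 10 = 0x0A: mode=DATA remaining=7 emitted=3 chunks_done=1
Byte 11 = '7': mode=DATA remaining=6 emitted=4 chunks_done=1
Byte 12 = 'b': mode=DATA remaining=5 emitted=5 chunks_done=1
Byte 13 = 'd': mode=DATA remaining=4 emitted=6 chunks_done=1
Byte 14 = 'n': mode=DATA remaining=3 emitted=7 chunks_done=1
Byte 15 = 'r': mode=DATA remaining=2 emitted=8 chunks_done=1
Byte 16 = 'c': mode=DATA remaining=1 emitted=9 chunks_done=1
Byte 17 = '6': mode=DATA_DONE remaining=0 emitted=10 chunks_done=1
Byte 18 = 0x0D: mode=DATA_CR remaining=0 emitted=10 chunks_done=1

Answer: DATA_CR 0 10 1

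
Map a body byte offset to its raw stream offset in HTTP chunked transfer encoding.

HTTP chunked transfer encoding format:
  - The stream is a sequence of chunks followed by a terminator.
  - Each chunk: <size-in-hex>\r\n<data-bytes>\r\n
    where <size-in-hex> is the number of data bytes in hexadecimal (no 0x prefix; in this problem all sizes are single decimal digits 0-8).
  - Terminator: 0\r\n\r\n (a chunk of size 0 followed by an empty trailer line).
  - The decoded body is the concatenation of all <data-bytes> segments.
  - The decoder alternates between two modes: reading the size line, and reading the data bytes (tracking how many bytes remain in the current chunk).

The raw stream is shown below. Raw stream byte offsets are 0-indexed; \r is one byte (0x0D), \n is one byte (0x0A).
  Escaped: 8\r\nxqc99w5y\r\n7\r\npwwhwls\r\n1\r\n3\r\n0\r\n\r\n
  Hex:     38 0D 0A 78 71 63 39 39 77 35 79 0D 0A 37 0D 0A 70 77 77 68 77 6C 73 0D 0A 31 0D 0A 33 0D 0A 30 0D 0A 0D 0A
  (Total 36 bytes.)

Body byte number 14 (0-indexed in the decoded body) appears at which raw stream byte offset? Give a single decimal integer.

Answer: 22

Derivation:
Chunk 1: stream[0..1]='8' size=0x8=8, data at stream[3..11]='xqc99w5y' -> body[0..8], body so far='xqc99w5y'
Chunk 2: stream[13..14]='7' size=0x7=7, data at stream[16..23]='pwwhwls' -> body[8..15], body so far='xqc99w5ypwwhwls'
Chunk 3: stream[25..26]='1' size=0x1=1, data at stream[28..29]='3' -> body[15..16], body so far='xqc99w5ypwwhwls3'
Chunk 4: stream[31..32]='0' size=0 (terminator). Final body='xqc99w5ypwwhwls3' (16 bytes)
Body byte 14 at stream offset 22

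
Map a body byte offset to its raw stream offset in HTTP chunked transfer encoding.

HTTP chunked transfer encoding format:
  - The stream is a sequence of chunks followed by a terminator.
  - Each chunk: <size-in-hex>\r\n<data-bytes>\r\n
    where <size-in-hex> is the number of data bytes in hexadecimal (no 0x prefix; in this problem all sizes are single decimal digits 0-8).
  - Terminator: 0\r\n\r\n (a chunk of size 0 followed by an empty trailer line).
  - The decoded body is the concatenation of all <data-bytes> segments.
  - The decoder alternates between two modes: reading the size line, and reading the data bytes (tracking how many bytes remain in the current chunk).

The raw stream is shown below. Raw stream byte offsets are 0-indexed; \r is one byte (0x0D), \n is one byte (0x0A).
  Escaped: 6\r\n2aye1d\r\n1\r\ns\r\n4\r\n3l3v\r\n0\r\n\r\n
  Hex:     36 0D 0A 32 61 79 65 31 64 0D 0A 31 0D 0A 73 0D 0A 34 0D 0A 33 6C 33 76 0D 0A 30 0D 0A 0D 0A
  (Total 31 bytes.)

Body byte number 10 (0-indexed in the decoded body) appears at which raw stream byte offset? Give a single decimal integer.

Chunk 1: stream[0..1]='6' size=0x6=6, data at stream[3..9]='2aye1d' -> body[0..6], body so far='2aye1d'
Chunk 2: stream[11..12]='1' size=0x1=1, data at stream[14..15]='s' -> body[6..7], body so far='2aye1ds'
Chunk 3: stream[17..18]='4' size=0x4=4, data at stream[20..24]='3l3v' -> body[7..11], body so far='2aye1ds3l3v'
Chunk 4: stream[26..27]='0' size=0 (terminator). Final body='2aye1ds3l3v' (11 bytes)
Body byte 10 at stream offset 23

Answer: 23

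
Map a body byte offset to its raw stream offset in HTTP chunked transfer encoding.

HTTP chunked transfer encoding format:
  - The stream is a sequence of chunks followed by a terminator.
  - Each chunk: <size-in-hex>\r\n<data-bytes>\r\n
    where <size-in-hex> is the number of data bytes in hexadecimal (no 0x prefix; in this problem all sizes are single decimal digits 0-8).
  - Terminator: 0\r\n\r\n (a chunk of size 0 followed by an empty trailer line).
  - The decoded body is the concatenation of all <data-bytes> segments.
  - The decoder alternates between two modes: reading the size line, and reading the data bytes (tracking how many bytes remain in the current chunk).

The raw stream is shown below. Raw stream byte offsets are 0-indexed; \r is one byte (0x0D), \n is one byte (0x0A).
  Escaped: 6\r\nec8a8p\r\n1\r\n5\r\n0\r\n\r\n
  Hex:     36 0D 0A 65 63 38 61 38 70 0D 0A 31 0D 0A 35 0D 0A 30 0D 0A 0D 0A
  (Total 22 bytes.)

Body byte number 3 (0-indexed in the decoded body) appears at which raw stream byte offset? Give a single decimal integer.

Chunk 1: stream[0..1]='6' size=0x6=6, data at stream[3..9]='ec8a8p' -> body[0..6], body so far='ec8a8p'
Chunk 2: stream[11..12]='1' size=0x1=1, data at stream[14..15]='5' -> body[6..7], body so far='ec8a8p5'
Chunk 3: stream[17..18]='0' size=0 (terminator). Final body='ec8a8p5' (7 bytes)
Body byte 3 at stream offset 6

Answer: 6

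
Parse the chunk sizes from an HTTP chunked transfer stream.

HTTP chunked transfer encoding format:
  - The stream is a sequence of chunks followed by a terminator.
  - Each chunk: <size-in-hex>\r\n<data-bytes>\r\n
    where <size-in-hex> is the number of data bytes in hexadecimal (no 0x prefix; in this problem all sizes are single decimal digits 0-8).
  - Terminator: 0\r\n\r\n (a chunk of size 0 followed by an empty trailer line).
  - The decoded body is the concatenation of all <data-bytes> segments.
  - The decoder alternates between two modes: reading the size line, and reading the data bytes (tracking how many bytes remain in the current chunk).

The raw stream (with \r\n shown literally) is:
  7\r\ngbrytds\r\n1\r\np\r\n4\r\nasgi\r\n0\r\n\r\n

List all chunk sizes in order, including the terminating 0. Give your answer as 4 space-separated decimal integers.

Answer: 7 1 4 0

Derivation:
Chunk 1: stream[0..1]='7' size=0x7=7, data at stream[3..10]='gbrytds' -> body[0..7], body so far='gbrytds'
Chunk 2: stream[12..13]='1' size=0x1=1, data at stream[15..16]='p' -> body[7..8], body so far='gbrytdsp'
Chunk 3: stream[18..19]='4' size=0x4=4, data at stream[21..25]='asgi' -> body[8..12], body so far='gbrytdspasgi'
Chunk 4: stream[27..28]='0' size=0 (terminator). Final body='gbrytdspasgi' (12 bytes)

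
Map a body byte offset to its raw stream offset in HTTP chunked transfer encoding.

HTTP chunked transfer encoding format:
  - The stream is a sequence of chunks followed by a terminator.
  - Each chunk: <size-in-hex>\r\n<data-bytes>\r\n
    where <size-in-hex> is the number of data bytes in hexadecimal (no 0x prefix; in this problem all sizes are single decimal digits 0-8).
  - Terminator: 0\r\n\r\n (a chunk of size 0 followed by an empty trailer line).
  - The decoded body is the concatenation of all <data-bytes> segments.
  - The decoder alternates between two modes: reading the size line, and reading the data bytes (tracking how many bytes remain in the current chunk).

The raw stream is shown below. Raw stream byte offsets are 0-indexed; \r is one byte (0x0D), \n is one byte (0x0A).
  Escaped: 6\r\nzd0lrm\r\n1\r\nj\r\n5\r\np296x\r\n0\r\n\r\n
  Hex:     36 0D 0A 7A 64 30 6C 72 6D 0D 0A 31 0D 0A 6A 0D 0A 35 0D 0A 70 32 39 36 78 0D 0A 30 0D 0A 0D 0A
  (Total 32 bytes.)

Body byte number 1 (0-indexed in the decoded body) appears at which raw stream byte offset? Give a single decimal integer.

Chunk 1: stream[0..1]='6' size=0x6=6, data at stream[3..9]='zd0lrm' -> body[0..6], body so far='zd0lrm'
Chunk 2: stream[11..12]='1' size=0x1=1, data at stream[14..15]='j' -> body[6..7], body so far='zd0lrmj'
Chunk 3: stream[17..18]='5' size=0x5=5, data at stream[20..25]='p296x' -> body[7..12], body so far='zd0lrmjp296x'
Chunk 4: stream[27..28]='0' size=0 (terminator). Final body='zd0lrmjp296x' (12 bytes)
Body byte 1 at stream offset 4

Answer: 4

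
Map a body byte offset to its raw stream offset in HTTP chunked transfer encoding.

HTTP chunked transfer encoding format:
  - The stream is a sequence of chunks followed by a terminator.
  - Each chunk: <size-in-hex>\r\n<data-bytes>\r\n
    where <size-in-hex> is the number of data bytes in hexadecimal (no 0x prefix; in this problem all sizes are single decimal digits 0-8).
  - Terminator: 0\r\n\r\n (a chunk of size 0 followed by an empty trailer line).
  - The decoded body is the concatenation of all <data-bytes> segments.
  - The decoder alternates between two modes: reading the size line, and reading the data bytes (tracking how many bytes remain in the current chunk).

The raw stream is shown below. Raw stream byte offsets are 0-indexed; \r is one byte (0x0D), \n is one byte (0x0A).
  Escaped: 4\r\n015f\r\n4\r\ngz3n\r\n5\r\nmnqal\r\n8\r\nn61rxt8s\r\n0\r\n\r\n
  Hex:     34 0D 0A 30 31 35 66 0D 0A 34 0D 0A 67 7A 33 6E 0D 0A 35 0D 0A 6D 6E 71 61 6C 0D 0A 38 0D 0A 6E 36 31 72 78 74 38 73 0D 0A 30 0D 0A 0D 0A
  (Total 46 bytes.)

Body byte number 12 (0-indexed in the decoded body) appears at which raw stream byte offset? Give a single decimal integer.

Chunk 1: stream[0..1]='4' size=0x4=4, data at stream[3..7]='015f' -> body[0..4], body so far='015f'
Chunk 2: stream[9..10]='4' size=0x4=4, data at stream[12..16]='gz3n' -> body[4..8], body so far='015fgz3n'
Chunk 3: stream[18..19]='5' size=0x5=5, data at stream[21..26]='mnqal' -> body[8..13], body so far='015fgz3nmnqal'
Chunk 4: stream[28..29]='8' size=0x8=8, data at stream[31..39]='n61rxt8s' -> body[13..21], body so far='015fgz3nmnqaln61rxt8s'
Chunk 5: stream[41..42]='0' size=0 (terminator). Final body='015fgz3nmnqaln61rxt8s' (21 bytes)
Body byte 12 at stream offset 25

Answer: 25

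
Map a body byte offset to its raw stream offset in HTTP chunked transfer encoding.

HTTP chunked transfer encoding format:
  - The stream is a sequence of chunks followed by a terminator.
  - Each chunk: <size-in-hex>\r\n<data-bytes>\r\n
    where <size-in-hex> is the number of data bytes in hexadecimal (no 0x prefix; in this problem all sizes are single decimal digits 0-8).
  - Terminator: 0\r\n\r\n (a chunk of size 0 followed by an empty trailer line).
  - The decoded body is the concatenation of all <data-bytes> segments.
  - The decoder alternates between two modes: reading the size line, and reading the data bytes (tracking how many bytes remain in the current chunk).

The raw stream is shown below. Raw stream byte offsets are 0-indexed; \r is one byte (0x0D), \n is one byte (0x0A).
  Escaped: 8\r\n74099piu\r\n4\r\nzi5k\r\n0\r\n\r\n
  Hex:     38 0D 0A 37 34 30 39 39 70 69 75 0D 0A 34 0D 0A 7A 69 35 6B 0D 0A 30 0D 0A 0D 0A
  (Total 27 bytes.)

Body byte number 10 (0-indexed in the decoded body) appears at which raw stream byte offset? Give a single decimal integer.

Chunk 1: stream[0..1]='8' size=0x8=8, data at stream[3..11]='74099piu' -> body[0..8], body so far='74099piu'
Chunk 2: stream[13..14]='4' size=0x4=4, data at stream[16..20]='zi5k' -> body[8..12], body so far='74099piuzi5k'
Chunk 3: stream[22..23]='0' size=0 (terminator). Final body='74099piuzi5k' (12 bytes)
Body byte 10 at stream offset 18

Answer: 18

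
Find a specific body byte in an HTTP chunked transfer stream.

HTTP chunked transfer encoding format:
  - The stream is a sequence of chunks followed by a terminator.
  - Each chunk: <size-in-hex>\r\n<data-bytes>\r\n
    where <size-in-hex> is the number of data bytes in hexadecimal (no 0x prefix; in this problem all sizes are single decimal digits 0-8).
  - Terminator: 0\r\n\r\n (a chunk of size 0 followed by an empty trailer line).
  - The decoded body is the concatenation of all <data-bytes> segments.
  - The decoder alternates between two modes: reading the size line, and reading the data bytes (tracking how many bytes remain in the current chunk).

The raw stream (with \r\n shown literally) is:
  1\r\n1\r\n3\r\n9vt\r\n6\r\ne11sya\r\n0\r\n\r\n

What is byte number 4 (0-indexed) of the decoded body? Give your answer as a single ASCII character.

Answer: e

Derivation:
Chunk 1: stream[0..1]='1' size=0x1=1, data at stream[3..4]='1' -> body[0..1], body so far='1'
Chunk 2: stream[6..7]='3' size=0x3=3, data at stream[9..12]='9vt' -> body[1..4], body so far='19vt'
Chunk 3: stream[14..15]='6' size=0x6=6, data at stream[17..23]='e11sya' -> body[4..10], body so far='19vte11sya'
Chunk 4: stream[25..26]='0' size=0 (terminator). Final body='19vte11sya' (10 bytes)
Body byte 4 = 'e'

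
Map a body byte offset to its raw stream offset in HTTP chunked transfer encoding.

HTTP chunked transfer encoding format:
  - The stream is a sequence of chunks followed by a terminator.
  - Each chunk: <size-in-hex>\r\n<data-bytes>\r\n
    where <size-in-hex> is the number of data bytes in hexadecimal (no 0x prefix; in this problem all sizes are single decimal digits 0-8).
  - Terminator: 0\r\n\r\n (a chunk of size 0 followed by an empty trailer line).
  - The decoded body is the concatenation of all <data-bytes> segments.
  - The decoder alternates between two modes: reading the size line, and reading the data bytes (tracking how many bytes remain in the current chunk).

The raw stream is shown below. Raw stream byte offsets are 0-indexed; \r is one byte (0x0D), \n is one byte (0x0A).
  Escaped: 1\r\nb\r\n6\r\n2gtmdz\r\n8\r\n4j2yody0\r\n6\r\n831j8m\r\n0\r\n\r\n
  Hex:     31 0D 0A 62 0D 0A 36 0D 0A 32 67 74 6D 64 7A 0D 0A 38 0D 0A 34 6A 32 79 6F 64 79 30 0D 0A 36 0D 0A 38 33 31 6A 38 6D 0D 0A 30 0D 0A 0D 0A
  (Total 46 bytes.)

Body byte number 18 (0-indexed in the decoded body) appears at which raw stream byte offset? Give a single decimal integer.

Chunk 1: stream[0..1]='1' size=0x1=1, data at stream[3..4]='b' -> body[0..1], body so far='b'
Chunk 2: stream[6..7]='6' size=0x6=6, data at stream[9..15]='2gtmdz' -> body[1..7], body so far='b2gtmdz'
Chunk 3: stream[17..18]='8' size=0x8=8, data at stream[20..28]='4j2yody0' -> body[7..15], body so far='b2gtmdz4j2yody0'
Chunk 4: stream[30..31]='6' size=0x6=6, data at stream[33..39]='831j8m' -> body[15..21], body so far='b2gtmdz4j2yody0831j8m'
Chunk 5: stream[41..42]='0' size=0 (terminator). Final body='b2gtmdz4j2yody0831j8m' (21 bytes)
Body byte 18 at stream offset 36

Answer: 36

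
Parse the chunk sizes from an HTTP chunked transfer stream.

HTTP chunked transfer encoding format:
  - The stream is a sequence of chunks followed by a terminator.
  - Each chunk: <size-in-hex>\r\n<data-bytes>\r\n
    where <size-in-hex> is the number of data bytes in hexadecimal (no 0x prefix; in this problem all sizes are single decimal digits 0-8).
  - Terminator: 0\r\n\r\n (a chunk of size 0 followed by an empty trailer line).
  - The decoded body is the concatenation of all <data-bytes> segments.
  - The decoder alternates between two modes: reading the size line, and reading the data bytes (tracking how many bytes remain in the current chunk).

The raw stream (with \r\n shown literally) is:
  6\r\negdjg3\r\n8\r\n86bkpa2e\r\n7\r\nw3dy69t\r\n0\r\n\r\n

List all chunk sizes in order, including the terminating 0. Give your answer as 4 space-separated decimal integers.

Chunk 1: stream[0..1]='6' size=0x6=6, data at stream[3..9]='egdjg3' -> body[0..6], body so far='egdjg3'
Chunk 2: stream[11..12]='8' size=0x8=8, data at stream[14..22]='86bkpa2e' -> body[6..14], body so far='egdjg386bkpa2e'
Chunk 3: stream[24..25]='7' size=0x7=7, data at stream[27..34]='w3dy69t' -> body[14..21], body so far='egdjg386bkpa2ew3dy69t'
Chunk 4: stream[36..37]='0' size=0 (terminator). Final body='egdjg386bkpa2ew3dy69t' (21 bytes)

Answer: 6 8 7 0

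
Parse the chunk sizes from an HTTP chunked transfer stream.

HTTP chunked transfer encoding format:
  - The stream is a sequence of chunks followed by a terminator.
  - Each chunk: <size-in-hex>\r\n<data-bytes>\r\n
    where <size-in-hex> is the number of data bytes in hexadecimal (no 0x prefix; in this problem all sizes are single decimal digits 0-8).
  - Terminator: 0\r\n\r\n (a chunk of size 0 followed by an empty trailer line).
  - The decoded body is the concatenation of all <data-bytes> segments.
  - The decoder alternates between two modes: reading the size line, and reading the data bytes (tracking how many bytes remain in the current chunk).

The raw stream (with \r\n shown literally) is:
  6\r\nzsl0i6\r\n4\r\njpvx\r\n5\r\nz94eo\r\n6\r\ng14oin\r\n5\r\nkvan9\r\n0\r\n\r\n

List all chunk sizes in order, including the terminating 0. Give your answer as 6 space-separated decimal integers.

Answer: 6 4 5 6 5 0

Derivation:
Chunk 1: stream[0..1]='6' size=0x6=6, data at stream[3..9]='zsl0i6' -> body[0..6], body so far='zsl0i6'
Chunk 2: stream[11..12]='4' size=0x4=4, data at stream[14..18]='jpvx' -> body[6..10], body so far='zsl0i6jpvx'
Chunk 3: stream[20..21]='5' size=0x5=5, data at stream[23..28]='z94eo' -> body[10..15], body so far='zsl0i6jpvxz94eo'
Chunk 4: stream[30..31]='6' size=0x6=6, data at stream[33..39]='g14oin' -> body[15..21], body so far='zsl0i6jpvxz94eog14oin'
Chunk 5: stream[41..42]='5' size=0x5=5, data at stream[44..49]='kvan9' -> body[21..26], body so far='zsl0i6jpvxz94eog14oinkvan9'
Chunk 6: stream[51..52]='0' size=0 (terminator). Final body='zsl0i6jpvxz94eog14oinkvan9' (26 bytes)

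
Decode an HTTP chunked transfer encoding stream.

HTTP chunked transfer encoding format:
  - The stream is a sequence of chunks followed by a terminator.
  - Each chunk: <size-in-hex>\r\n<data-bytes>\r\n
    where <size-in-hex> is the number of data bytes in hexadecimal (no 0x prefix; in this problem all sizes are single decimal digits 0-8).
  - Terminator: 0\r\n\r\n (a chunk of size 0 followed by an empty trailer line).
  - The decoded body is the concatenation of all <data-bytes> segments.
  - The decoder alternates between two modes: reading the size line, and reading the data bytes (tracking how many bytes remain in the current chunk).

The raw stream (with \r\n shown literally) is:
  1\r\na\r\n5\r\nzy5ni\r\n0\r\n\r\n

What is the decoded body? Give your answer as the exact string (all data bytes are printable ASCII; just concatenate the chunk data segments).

Chunk 1: stream[0..1]='1' size=0x1=1, data at stream[3..4]='a' -> body[0..1], body so far='a'
Chunk 2: stream[6..7]='5' size=0x5=5, data at stream[9..14]='zy5ni' -> body[1..6], body so far='azy5ni'
Chunk 3: stream[16..17]='0' size=0 (terminator). Final body='azy5ni' (6 bytes)

Answer: azy5ni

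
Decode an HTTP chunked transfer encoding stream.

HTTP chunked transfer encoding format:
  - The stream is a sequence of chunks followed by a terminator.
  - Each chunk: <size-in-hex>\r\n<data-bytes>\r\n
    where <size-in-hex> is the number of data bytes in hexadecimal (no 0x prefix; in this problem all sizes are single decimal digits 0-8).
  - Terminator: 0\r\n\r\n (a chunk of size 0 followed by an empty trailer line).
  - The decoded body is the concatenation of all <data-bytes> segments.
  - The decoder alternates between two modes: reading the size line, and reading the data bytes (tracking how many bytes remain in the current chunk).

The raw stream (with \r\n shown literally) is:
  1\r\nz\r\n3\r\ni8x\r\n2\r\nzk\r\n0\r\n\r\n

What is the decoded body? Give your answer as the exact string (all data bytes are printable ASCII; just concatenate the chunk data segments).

Chunk 1: stream[0..1]='1' size=0x1=1, data at stream[3..4]='z' -> body[0..1], body so far='z'
Chunk 2: stream[6..7]='3' size=0x3=3, data at stream[9..12]='i8x' -> body[1..4], body so far='zi8x'
Chunk 3: stream[14..15]='2' size=0x2=2, data at stream[17..19]='zk' -> body[4..6], body so far='zi8xzk'
Chunk 4: stream[21..22]='0' size=0 (terminator). Final body='zi8xzk' (6 bytes)

Answer: zi8xzk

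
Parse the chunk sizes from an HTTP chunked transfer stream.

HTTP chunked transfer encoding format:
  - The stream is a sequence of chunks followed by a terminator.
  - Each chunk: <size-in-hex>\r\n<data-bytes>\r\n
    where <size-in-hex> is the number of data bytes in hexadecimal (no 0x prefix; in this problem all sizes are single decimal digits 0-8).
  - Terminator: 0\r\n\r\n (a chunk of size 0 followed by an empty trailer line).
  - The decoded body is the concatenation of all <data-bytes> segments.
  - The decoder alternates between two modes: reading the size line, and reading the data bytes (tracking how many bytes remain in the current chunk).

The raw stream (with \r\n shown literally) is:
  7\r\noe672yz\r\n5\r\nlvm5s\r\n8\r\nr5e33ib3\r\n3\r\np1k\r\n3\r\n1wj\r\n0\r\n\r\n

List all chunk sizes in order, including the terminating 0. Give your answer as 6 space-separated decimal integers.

Answer: 7 5 8 3 3 0

Derivation:
Chunk 1: stream[0..1]='7' size=0x7=7, data at stream[3..10]='oe672yz' -> body[0..7], body so far='oe672yz'
Chunk 2: stream[12..13]='5' size=0x5=5, data at stream[15..20]='lvm5s' -> body[7..12], body so far='oe672yzlvm5s'
Chunk 3: stream[22..23]='8' size=0x8=8, data at stream[25..33]='r5e33ib3' -> body[12..20], body so far='oe672yzlvm5sr5e33ib3'
Chunk 4: stream[35..36]='3' size=0x3=3, data at stream[38..41]='p1k' -> body[20..23], body so far='oe672yzlvm5sr5e33ib3p1k'
Chunk 5: stream[43..44]='3' size=0x3=3, data at stream[46..49]='1wj' -> body[23..26], body so far='oe672yzlvm5sr5e33ib3p1k1wj'
Chunk 6: stream[51..52]='0' size=0 (terminator). Final body='oe672yzlvm5sr5e33ib3p1k1wj' (26 bytes)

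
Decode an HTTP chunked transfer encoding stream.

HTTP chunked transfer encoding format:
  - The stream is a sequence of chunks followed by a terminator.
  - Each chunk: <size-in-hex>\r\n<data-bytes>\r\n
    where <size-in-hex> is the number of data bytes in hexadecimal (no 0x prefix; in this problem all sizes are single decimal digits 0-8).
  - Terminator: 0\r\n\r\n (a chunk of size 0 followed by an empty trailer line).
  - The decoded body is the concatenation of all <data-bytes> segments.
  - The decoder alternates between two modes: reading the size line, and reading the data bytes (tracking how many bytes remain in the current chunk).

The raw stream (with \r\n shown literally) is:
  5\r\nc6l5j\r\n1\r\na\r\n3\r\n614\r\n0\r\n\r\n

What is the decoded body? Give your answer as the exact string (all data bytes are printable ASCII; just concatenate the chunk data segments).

Chunk 1: stream[0..1]='5' size=0x5=5, data at stream[3..8]='c6l5j' -> body[0..5], body so far='c6l5j'
Chunk 2: stream[10..11]='1' size=0x1=1, data at stream[13..14]='a' -> body[5..6], body so far='c6l5ja'
Chunk 3: stream[16..17]='3' size=0x3=3, data at stream[19..22]='614' -> body[6..9], body so far='c6l5ja614'
Chunk 4: stream[24..25]='0' size=0 (terminator). Final body='c6l5ja614' (9 bytes)

Answer: c6l5ja614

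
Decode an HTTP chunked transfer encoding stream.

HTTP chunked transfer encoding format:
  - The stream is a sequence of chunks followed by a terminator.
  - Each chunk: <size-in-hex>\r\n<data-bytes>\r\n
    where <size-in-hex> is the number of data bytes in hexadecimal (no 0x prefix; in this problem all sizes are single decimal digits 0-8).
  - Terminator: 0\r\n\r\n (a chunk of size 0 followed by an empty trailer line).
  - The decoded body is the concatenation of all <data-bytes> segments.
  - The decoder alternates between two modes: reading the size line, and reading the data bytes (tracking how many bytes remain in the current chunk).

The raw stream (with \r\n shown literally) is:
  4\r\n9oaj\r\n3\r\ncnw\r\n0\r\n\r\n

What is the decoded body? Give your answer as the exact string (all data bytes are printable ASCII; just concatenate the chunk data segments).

Answer: 9oajcnw

Derivation:
Chunk 1: stream[0..1]='4' size=0x4=4, data at stream[3..7]='9oaj' -> body[0..4], body so far='9oaj'
Chunk 2: stream[9..10]='3' size=0x3=3, data at stream[12..15]='cnw' -> body[4..7], body so far='9oajcnw'
Chunk 3: stream[17..18]='0' size=0 (terminator). Final body='9oajcnw' (7 bytes)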